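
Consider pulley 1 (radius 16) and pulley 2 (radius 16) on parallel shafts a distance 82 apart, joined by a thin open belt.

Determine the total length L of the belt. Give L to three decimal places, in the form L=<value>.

open belt: β = asin((r2−r1)/C) = asin(0/82) = 0.0000°
wrap1 = π − 2β = 180.0000°
wrap2 = π + 2β = 180.0000°
tangent length = C·cosβ = 82.0000
L = r1·wrap1 + r2·wrap2 + 2·C·cosβ = 16·3.1416 + 16·3.1416 + 2·82.0000 = 264.5310

L=264.531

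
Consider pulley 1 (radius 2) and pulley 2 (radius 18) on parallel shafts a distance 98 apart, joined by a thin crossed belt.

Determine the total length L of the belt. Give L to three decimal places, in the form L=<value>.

L=262.928

crossed belt: β = asin((r1+r2)/C) = asin(20/98) = 11.7757°
wrap1 = wrap2 = π + 2β = 203.5515°
tangent length = C·cosβ = 95.9375
L = (r1+r2)·wrap + 2·C·cosβ = 20·3.5526 + 2·95.9375 = 262.9278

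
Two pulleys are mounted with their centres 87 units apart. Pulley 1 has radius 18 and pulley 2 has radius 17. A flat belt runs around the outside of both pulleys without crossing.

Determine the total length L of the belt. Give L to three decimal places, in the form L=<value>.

L=283.967

open belt: β = asin((r2−r1)/C) = asin(-1/87) = -0.6586°
wrap1 = π − 2β = 181.3172°
wrap2 = π + 2β = 178.6828°
tangent length = C·cosβ = 86.9943
L = r1·wrap1 + r2·wrap2 + 2·C·cosβ = 18·3.1646 + 17·3.1186 + 2·86.9943 = 283.9672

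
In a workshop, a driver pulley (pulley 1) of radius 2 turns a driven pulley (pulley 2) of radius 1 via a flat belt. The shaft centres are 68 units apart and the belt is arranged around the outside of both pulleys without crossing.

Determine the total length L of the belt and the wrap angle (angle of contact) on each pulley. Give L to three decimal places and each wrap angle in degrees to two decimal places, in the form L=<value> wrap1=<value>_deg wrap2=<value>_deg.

L=145.439 wrap1=181.69_deg wrap2=178.31_deg

open belt: β = asin((r2−r1)/C) = asin(-1/68) = -0.8426°
wrap1 = π − 2β = 181.6852°
wrap2 = π + 2β = 178.3148°
tangent length = C·cosβ = 67.9926
L = r1·wrap1 + r2·wrap2 + 2·C·cosβ = 2·3.1710 + 1·3.1122 + 2·67.9926 = 145.4395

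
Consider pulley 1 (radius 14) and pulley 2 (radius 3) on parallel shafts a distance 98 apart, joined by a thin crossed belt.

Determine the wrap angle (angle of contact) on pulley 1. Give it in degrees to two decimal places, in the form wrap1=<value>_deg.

crossed belt: β = asin((r1+r2)/C) = asin(17/98) = 9.9896°
wrap1 = wrap2 = π + 2β = 199.9792°

wrap1=199.98_deg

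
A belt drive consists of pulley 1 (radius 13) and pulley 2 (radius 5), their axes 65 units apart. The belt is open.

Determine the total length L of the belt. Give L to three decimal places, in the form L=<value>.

L=187.535

open belt: β = asin((r2−r1)/C) = asin(-8/65) = -7.0697°
wrap1 = π − 2β = 194.1394°
wrap2 = π + 2β = 165.8606°
tangent length = C·cosβ = 64.5058
L = r1·wrap1 + r2·wrap2 + 2·C·cosβ = 13·3.3884 + 5·2.8948 + 2·64.5058 = 187.5345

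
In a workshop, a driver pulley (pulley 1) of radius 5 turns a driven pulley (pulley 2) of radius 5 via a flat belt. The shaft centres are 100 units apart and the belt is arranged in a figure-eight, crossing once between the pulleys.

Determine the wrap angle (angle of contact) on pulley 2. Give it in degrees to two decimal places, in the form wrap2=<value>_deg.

wrap2=191.48_deg

crossed belt: β = asin((r1+r2)/C) = asin(10/100) = 5.7392°
wrap1 = wrap2 = π + 2β = 191.4783°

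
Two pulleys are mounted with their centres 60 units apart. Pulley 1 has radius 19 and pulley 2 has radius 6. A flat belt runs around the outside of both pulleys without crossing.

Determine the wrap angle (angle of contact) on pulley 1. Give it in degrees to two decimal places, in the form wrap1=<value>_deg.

open belt: β = asin((r2−r1)/C) = asin(-13/60) = -12.5133°
wrap1 = π − 2β = 205.0267°
wrap2 = π + 2β = 154.9733°

wrap1=205.03_deg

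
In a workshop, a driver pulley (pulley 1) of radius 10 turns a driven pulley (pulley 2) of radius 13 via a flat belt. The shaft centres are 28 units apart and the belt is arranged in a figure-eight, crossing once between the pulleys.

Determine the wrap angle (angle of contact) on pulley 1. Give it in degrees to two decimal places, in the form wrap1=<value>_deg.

crossed belt: β = asin((r1+r2)/C) = asin(23/28) = 55.2281°
wrap1 = wrap2 = π + 2β = 290.4561°

wrap1=290.46_deg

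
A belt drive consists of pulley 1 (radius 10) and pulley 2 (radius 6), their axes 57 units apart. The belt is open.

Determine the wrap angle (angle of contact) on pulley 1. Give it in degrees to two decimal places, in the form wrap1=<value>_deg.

wrap1=188.05_deg

open belt: β = asin((r2−r1)/C) = asin(-4/57) = -4.0241°
wrap1 = π − 2β = 188.0481°
wrap2 = π + 2β = 171.9519°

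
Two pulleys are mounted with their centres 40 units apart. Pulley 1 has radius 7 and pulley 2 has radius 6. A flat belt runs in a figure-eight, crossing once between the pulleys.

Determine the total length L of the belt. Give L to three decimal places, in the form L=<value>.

L=125.104

crossed belt: β = asin((r1+r2)/C) = asin(13/40) = 18.9656°
wrap1 = wrap2 = π + 2β = 217.9311°
tangent length = C·cosβ = 37.8286
L = (r1+r2)·wrap + 2·C·cosβ = 13·3.8036 + 2·37.8286 = 125.1041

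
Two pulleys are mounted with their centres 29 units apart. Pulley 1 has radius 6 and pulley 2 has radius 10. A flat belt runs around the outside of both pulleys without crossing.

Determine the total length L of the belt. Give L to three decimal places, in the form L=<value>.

open belt: β = asin((r2−r1)/C) = asin(4/29) = 7.9281°
wrap1 = π − 2β = 164.1437°
wrap2 = π + 2β = 195.8563°
tangent length = C·cosβ = 28.7228
L = r1·wrap1 + r2·wrap2 + 2·C·cosβ = 6·2.8648 + 10·3.4183 + 2·28.7228 = 108.8181

L=108.818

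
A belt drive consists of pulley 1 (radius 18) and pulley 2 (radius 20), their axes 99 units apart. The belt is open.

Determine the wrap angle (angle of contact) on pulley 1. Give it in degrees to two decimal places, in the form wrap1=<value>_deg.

open belt: β = asin((r2−r1)/C) = asin(2/99) = 1.1576°
wrap1 = π − 2β = 177.6849°
wrap2 = π + 2β = 182.3151°

wrap1=177.68_deg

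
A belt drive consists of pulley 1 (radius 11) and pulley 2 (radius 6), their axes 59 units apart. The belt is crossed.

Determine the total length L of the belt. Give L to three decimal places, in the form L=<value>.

crossed belt: β = asin((r1+r2)/C) = asin(17/59) = 16.7464°
wrap1 = wrap2 = π + 2β = 213.4927°
tangent length = C·cosβ = 56.4978
L = (r1+r2)·wrap + 2·C·cosβ = 17·3.7262 + 2·56.4978 = 176.3401

L=176.340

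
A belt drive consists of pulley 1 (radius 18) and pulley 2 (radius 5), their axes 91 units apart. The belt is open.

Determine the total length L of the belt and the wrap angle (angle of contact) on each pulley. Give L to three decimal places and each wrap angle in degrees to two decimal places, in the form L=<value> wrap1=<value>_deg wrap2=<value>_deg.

open belt: β = asin((r2−r1)/C) = asin(-13/91) = -8.2132°
wrap1 = π − 2β = 196.4264°
wrap2 = π + 2β = 163.5736°
tangent length = C·cosβ = 90.0666
L = r1·wrap1 + r2·wrap2 + 2·C·cosβ = 18·3.4283 + 5·2.8549 + 2·90.0666 = 256.1170

L=256.117 wrap1=196.43_deg wrap2=163.57_deg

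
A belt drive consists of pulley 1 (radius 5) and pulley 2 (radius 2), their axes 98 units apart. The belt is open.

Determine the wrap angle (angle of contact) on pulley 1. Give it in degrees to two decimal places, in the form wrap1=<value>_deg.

wrap1=183.51_deg

open belt: β = asin((r2−r1)/C) = asin(-3/98) = -1.7542°
wrap1 = π − 2β = 183.5085°
wrap2 = π + 2β = 176.4915°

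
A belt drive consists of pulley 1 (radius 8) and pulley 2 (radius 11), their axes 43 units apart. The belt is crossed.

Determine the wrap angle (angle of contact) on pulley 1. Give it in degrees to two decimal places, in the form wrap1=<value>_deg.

wrap1=232.45_deg

crossed belt: β = asin((r1+r2)/C) = asin(19/43) = 26.2226°
wrap1 = wrap2 = π + 2β = 232.4453°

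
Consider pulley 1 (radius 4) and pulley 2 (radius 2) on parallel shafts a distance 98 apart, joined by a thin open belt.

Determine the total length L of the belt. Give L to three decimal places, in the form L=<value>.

open belt: β = asin((r2−r1)/C) = asin(-2/98) = -1.1694°
wrap1 = π − 2β = 182.3388°
wrap2 = π + 2β = 177.6612°
tangent length = C·cosβ = 97.9796
L = r1·wrap1 + r2·wrap2 + 2·C·cosβ = 4·3.1824 + 2·3.1008 + 2·97.9796 = 214.8904

L=214.890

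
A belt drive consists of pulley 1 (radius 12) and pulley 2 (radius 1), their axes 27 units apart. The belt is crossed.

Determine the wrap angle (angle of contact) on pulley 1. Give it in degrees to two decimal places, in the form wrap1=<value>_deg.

crossed belt: β = asin((r1+r2)/C) = asin(13/27) = 28.7822°
wrap1 = wrap2 = π + 2β = 237.5644°

wrap1=237.56_deg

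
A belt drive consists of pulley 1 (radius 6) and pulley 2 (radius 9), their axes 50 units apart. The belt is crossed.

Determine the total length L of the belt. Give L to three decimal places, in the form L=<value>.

crossed belt: β = asin((r1+r2)/C) = asin(15/50) = 17.4576°
wrap1 = wrap2 = π + 2β = 214.9152°
tangent length = C·cosβ = 47.6970
L = (r1+r2)·wrap + 2·C·cosβ = 15·3.7510 + 2·47.6970 = 151.6586

L=151.659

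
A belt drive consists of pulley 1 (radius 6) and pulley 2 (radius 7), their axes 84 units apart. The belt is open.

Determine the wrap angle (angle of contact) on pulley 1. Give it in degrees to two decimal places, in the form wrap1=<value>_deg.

open belt: β = asin((r2−r1)/C) = asin(1/84) = 0.6821°
wrap1 = π − 2β = 178.6358°
wrap2 = π + 2β = 181.3642°

wrap1=178.64_deg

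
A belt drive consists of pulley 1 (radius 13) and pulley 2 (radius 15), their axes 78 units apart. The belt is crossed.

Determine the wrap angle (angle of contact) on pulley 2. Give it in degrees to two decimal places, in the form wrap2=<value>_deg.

wrap2=222.07_deg

crossed belt: β = asin((r1+r2)/C) = asin(28/78) = 21.0372°
wrap1 = wrap2 = π + 2β = 222.0744°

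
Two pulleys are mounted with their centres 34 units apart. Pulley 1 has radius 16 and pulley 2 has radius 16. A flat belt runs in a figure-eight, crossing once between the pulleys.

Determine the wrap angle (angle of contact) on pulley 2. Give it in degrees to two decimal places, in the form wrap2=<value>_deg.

wrap2=320.50_deg

crossed belt: β = asin((r1+r2)/C) = asin(32/34) = 70.2501°
wrap1 = wrap2 = π + 2β = 320.5002°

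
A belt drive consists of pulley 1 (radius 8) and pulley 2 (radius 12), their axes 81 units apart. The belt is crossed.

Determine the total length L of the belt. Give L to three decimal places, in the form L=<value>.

L=229.796

crossed belt: β = asin((r1+r2)/C) = asin(20/81) = 14.2949°
wrap1 = wrap2 = π + 2β = 208.5899°
tangent length = C·cosβ = 78.4920
L = (r1+r2)·wrap + 2·C·cosβ = 20·3.6406 + 2·78.4920 = 229.7957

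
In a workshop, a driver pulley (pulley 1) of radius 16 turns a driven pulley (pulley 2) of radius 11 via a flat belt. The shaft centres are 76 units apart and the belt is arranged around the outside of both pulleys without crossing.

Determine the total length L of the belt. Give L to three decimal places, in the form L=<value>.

L=237.152

open belt: β = asin((r2−r1)/C) = asin(-5/76) = -3.7722°
wrap1 = π − 2β = 187.5444°
wrap2 = π + 2β = 172.4556°
tangent length = C·cosβ = 75.8353
L = r1·wrap1 + r2·wrap2 + 2·C·cosβ = 16·3.2733 + 11·3.0099 + 2·75.8353 = 237.1521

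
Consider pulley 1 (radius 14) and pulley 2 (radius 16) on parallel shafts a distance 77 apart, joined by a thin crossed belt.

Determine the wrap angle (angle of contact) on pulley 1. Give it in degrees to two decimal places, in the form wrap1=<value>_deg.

crossed belt: β = asin((r1+r2)/C) = asin(30/77) = 22.9303°
wrap1 = wrap2 = π + 2β = 225.8605°

wrap1=225.86_deg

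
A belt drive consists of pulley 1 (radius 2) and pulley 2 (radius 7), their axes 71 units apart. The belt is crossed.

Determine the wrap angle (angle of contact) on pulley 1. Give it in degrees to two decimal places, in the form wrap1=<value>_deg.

wrap1=194.56_deg

crossed belt: β = asin((r1+r2)/C) = asin(9/71) = 7.2824°
wrap1 = wrap2 = π + 2β = 194.5649°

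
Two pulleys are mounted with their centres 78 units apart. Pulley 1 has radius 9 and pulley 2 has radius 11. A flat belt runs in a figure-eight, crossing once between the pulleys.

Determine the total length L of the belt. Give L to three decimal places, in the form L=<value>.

crossed belt: β = asin((r1+r2)/C) = asin(20/78) = 14.8572°
wrap1 = wrap2 = π + 2β = 209.7143°
tangent length = C·cosβ = 75.3923
L = (r1+r2)·wrap + 2·C·cosβ = 20·3.6602 + 2·75.3923 = 223.9887

L=223.989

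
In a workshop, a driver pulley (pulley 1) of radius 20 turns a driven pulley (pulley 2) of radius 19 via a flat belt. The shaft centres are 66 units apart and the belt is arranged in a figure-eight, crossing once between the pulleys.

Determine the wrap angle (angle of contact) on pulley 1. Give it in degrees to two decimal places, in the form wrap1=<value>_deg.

crossed belt: β = asin((r1+r2)/C) = asin(39/66) = 36.2215°
wrap1 = wrap2 = π + 2β = 252.4431°

wrap1=252.44_deg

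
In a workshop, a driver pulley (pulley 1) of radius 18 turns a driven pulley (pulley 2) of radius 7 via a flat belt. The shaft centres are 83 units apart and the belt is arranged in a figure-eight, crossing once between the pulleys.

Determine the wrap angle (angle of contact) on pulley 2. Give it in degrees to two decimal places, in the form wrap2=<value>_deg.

crossed belt: β = asin((r1+r2)/C) = asin(25/83) = 17.5300°
wrap1 = wrap2 = π + 2β = 215.0600°

wrap2=215.06_deg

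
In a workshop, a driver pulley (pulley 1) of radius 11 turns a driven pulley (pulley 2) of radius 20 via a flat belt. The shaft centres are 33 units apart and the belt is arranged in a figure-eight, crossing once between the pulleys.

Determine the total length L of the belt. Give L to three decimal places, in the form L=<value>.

crossed belt: β = asin((r1+r2)/C) = asin(31/33) = 69.9500°
wrap1 = wrap2 = π + 2β = 319.9000°
tangent length = C·cosβ = 11.3137
L = (r1+r2)·wrap + 2·C·cosβ = 31·5.5833 + 2·11.3137 = 195.7100

L=195.710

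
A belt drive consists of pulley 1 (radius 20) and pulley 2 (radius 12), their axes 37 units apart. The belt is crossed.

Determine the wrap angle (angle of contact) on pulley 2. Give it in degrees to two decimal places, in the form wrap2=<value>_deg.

crossed belt: β = asin((r1+r2)/C) = asin(32/37) = 59.8673°
wrap1 = wrap2 = π + 2β = 299.7346°

wrap2=299.73_deg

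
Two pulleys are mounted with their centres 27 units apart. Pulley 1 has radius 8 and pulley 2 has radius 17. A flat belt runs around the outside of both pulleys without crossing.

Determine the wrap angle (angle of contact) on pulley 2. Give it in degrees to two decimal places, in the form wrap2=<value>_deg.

open belt: β = asin((r2−r1)/C) = asin(9/27) = 19.4712°
wrap1 = π − 2β = 141.0576°
wrap2 = π + 2β = 218.9424°

wrap2=218.94_deg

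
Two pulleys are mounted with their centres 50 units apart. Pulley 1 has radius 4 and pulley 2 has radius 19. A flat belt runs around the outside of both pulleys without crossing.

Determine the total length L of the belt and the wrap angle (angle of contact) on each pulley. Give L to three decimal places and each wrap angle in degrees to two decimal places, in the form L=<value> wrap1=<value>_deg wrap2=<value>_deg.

L=176.791 wrap1=145.08_deg wrap2=214.92_deg

open belt: β = asin((r2−r1)/C) = asin(15/50) = 17.4576°
wrap1 = π − 2β = 145.0848°
wrap2 = π + 2β = 214.9152°
tangent length = C·cosβ = 47.6970
L = r1·wrap1 + r2·wrap2 + 2·C·cosβ = 4·2.5322 + 19·3.7510 + 2·47.6970 = 176.7913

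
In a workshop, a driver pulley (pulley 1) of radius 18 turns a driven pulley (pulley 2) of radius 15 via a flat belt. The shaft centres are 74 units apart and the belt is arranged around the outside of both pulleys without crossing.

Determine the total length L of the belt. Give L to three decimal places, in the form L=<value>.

L=251.794

open belt: β = asin((r2−r1)/C) = asin(-3/74) = -2.3234°
wrap1 = π − 2β = 184.6469°
wrap2 = π + 2β = 175.3531°
tangent length = C·cosβ = 73.9392
L = r1·wrap1 + r2·wrap2 + 2·C·cosβ = 18·3.2227 + 15·3.0605 + 2·73.9392 = 251.7942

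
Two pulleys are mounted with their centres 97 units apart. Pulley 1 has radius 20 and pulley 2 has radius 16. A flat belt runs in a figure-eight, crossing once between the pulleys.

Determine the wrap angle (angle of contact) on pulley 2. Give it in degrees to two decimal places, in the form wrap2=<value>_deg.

crossed belt: β = asin((r1+r2)/C) = asin(36/97) = 21.7856°
wrap1 = wrap2 = π + 2β = 223.5711°

wrap2=223.57_deg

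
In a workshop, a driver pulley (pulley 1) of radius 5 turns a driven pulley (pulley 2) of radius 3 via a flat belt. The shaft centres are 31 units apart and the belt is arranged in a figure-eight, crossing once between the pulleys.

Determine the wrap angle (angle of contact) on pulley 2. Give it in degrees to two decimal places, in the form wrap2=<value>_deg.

crossed belt: β = asin((r1+r2)/C) = asin(8/31) = 14.9552°
wrap1 = wrap2 = π + 2β = 209.9105°

wrap2=209.91_deg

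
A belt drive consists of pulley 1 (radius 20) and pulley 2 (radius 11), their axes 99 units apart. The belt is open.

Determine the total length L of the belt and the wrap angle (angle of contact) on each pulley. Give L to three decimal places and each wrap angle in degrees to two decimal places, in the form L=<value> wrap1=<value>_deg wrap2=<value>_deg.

open belt: β = asin((r2−r1)/C) = asin(-9/99) = -5.2159°
wrap1 = π − 2β = 190.4318°
wrap2 = π + 2β = 169.5682°
tangent length = C·cosβ = 98.5901
L = r1·wrap1 + r2·wrap2 + 2·C·cosβ = 20·3.3237 + 11·2.9595 + 2·98.5901 = 296.2081

L=296.208 wrap1=190.43_deg wrap2=169.57_deg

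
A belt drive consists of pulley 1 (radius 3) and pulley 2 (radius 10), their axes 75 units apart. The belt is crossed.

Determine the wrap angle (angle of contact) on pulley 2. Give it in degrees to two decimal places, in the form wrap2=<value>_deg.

crossed belt: β = asin((r1+r2)/C) = asin(13/75) = 9.9817°
wrap1 = wrap2 = π + 2β = 199.9634°

wrap2=199.96_deg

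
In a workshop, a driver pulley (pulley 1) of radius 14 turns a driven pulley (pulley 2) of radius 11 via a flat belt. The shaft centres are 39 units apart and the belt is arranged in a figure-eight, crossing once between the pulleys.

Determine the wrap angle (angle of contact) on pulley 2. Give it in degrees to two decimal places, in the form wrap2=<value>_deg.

wrap2=259.74_deg

crossed belt: β = asin((r1+r2)/C) = asin(25/39) = 39.8683°
wrap1 = wrap2 = π + 2β = 259.7367°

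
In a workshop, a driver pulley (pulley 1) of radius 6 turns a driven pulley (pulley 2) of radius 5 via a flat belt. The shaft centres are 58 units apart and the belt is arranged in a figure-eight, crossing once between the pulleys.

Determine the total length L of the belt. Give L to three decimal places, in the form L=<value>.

crossed belt: β = asin((r1+r2)/C) = asin(11/58) = 10.9327°
wrap1 = wrap2 = π + 2β = 201.8653°
tangent length = C·cosβ = 56.9473
L = (r1+r2)·wrap + 2·C·cosβ = 11·3.5232 + 2·56.9473 = 152.6500

L=152.650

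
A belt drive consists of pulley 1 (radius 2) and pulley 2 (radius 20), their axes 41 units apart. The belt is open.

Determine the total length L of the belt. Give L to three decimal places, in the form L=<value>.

L=159.152

open belt: β = asin((r2−r1)/C) = asin(18/41) = 26.0416°
wrap1 = π − 2β = 127.9167°
wrap2 = π + 2β = 232.0833°
tangent length = C·cosβ = 36.8375
L = r1·wrap1 + r2·wrap2 + 2·C·cosβ = 2·2.2326 + 20·4.0506 + 2·36.8375 = 159.1525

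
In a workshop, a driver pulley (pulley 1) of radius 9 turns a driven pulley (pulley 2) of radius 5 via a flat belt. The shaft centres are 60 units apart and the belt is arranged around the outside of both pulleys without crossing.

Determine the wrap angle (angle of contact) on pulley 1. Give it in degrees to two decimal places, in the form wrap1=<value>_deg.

wrap1=187.65_deg

open belt: β = asin((r2−r1)/C) = asin(-4/60) = -3.8226°
wrap1 = π − 2β = 187.6451°
wrap2 = π + 2β = 172.3549°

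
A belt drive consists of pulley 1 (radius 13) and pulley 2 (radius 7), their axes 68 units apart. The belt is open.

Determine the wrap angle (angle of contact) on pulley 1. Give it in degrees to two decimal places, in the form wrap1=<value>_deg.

open belt: β = asin((r2−r1)/C) = asin(-6/68) = -5.0621°
wrap1 = π − 2β = 190.1242°
wrap2 = π + 2β = 169.8758°

wrap1=190.12_deg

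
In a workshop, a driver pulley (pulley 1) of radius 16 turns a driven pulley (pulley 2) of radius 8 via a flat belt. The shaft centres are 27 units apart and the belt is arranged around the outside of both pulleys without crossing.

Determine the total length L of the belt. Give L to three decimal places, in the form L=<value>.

L=131.786

open belt: β = asin((r2−r1)/C) = asin(-8/27) = -17.2353°
wrap1 = π − 2β = 214.4706°
wrap2 = π + 2β = 145.5294°
tangent length = C·cosβ = 25.7876
L = r1·wrap1 + r2·wrap2 + 2·C·cosβ = 16·3.7432 + 8·2.5400 + 2·25.7876 = 131.7864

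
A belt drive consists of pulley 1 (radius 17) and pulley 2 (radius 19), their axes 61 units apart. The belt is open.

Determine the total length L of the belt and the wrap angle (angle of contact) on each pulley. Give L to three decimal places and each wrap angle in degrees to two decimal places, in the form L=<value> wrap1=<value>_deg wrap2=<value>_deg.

open belt: β = asin((r2−r1)/C) = asin(2/61) = 1.8789°
wrap1 = π − 2β = 176.2422°
wrap2 = π + 2β = 183.7578°
tangent length = C·cosβ = 60.9672
L = r1·wrap1 + r2·wrap2 + 2·C·cosβ = 17·3.0760 + 19·3.2072 + 2·60.9672 = 235.1629

L=235.163 wrap1=176.24_deg wrap2=183.76_deg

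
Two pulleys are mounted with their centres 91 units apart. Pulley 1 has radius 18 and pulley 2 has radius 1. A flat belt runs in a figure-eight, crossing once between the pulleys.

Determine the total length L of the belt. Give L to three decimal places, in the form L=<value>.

crossed belt: β = asin((r1+r2)/C) = asin(19/91) = 12.0515°
wrap1 = wrap2 = π + 2β = 204.1030°
tangent length = C·cosβ = 88.9944
L = (r1+r2)·wrap + 2·C·cosβ = 19·3.5623 + 2·88.9944 = 245.6719

L=245.672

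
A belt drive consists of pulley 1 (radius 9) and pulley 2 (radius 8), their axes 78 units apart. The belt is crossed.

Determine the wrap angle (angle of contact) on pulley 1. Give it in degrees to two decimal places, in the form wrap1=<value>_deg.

wrap1=205.18_deg

crossed belt: β = asin((r1+r2)/C) = asin(17/78) = 12.5886°
wrap1 = wrap2 = π + 2β = 205.1772°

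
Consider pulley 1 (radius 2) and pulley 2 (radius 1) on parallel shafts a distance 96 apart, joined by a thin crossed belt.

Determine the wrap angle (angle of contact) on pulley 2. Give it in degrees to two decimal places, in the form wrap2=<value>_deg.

wrap2=183.58_deg

crossed belt: β = asin((r1+r2)/C) = asin(3/96) = 1.7908°
wrap1 = wrap2 = π + 2β = 183.5816°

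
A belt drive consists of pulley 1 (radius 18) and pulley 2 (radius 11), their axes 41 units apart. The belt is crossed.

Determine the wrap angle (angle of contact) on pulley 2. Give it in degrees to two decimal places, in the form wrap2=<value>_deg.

crossed belt: β = asin((r1+r2)/C) = asin(29/41) = 45.0170°
wrap1 = wrap2 = π + 2β = 270.0341°

wrap2=270.03_deg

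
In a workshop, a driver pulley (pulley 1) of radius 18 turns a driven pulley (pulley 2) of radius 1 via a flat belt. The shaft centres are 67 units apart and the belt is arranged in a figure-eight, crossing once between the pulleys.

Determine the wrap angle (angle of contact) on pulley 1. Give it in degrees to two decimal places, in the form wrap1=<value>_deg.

wrap1=212.95_deg

crossed belt: β = asin((r1+r2)/C) = asin(19/67) = 16.4741°
wrap1 = wrap2 = π + 2β = 212.9482°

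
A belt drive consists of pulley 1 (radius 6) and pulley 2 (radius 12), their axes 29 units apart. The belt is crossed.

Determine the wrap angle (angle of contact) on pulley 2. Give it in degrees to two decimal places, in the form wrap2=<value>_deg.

wrap2=256.73_deg

crossed belt: β = asin((r1+r2)/C) = asin(18/29) = 38.3665°
wrap1 = wrap2 = π + 2β = 256.7330°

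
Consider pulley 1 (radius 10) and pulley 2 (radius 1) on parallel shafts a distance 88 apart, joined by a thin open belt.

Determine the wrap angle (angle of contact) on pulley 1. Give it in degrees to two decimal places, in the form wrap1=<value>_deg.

wrap1=191.74_deg

open belt: β = asin((r2−r1)/C) = asin(-9/88) = -5.8701°
wrap1 = π − 2β = 191.7401°
wrap2 = π + 2β = 168.2599°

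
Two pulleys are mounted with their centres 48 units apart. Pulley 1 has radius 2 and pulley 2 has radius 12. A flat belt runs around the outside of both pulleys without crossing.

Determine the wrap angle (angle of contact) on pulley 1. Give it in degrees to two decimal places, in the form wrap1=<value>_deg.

open belt: β = asin((r2−r1)/C) = asin(10/48) = 12.0247°
wrap1 = π − 2β = 155.9506°
wrap2 = π + 2β = 204.0494°

wrap1=155.95_deg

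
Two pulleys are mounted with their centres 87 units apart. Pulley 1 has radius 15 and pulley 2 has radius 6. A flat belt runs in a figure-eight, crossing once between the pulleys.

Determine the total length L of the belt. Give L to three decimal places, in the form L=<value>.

crossed belt: β = asin((r1+r2)/C) = asin(21/87) = 13.9680°
wrap1 = wrap2 = π + 2β = 207.9359°
tangent length = C·cosβ = 84.4275
L = (r1+r2)·wrap + 2·C·cosβ = 21·3.6292 + 2·84.4275 = 245.0675

L=245.067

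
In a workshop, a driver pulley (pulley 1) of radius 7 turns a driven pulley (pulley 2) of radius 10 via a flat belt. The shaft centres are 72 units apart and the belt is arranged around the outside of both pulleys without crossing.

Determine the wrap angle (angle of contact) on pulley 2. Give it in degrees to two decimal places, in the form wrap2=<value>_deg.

open belt: β = asin((r2−r1)/C) = asin(3/72) = 2.3880°
wrap1 = π − 2β = 175.2240°
wrap2 = π + 2β = 184.7760°

wrap2=184.78_deg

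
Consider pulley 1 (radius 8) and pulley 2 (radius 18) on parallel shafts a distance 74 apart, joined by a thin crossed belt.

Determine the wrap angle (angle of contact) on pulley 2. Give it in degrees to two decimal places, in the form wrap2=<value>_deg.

wrap2=221.14_deg

crossed belt: β = asin((r1+r2)/C) = asin(26/74) = 20.5700°
wrap1 = wrap2 = π + 2β = 221.1400°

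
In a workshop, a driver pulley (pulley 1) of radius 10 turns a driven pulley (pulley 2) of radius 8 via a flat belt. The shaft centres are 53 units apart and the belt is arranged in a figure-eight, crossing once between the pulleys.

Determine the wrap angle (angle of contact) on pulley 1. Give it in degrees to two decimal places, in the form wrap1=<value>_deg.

wrap1=219.71_deg

crossed belt: β = asin((r1+r2)/C) = asin(18/53) = 19.8539°
wrap1 = wrap2 = π + 2β = 219.7078°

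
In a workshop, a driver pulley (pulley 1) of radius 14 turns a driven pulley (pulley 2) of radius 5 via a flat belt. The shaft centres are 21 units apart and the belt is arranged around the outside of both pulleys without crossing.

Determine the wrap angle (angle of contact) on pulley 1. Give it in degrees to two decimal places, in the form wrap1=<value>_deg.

open belt: β = asin((r2−r1)/C) = asin(-9/21) = -25.3769°
wrap1 = π − 2β = 230.7539°
wrap2 = π + 2β = 129.2461°

wrap1=230.75_deg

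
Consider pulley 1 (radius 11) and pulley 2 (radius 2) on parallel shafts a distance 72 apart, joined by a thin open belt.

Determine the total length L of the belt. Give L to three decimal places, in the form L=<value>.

L=185.967

open belt: β = asin((r2−r1)/C) = asin(-9/72) = -7.1808°
wrap1 = π − 2β = 194.3615°
wrap2 = π + 2β = 165.6385°
tangent length = C·cosβ = 71.4353
L = r1·wrap1 + r2·wrap2 + 2·C·cosβ = 11·3.3922 + 2·2.8909 + 2·71.4353 = 185.9672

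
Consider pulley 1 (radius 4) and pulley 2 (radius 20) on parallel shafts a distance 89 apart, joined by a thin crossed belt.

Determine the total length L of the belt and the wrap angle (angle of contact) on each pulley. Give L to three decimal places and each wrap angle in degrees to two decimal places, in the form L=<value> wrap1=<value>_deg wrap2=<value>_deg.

L=259.910 wrap1=211.29_deg wrap2=211.29_deg

crossed belt: β = asin((r1+r2)/C) = asin(24/89) = 15.6442°
wrap1 = wrap2 = π + 2β = 211.2884°
tangent length = C·cosβ = 85.7030
L = (r1+r2)·wrap + 2·C·cosβ = 24·3.6877 + 2·85.7030 = 259.9102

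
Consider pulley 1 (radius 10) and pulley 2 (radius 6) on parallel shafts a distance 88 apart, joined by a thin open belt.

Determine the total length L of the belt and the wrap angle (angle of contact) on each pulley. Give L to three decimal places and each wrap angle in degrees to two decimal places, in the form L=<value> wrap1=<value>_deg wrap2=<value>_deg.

open belt: β = asin((r2−r1)/C) = asin(-4/88) = -2.6053°
wrap1 = π − 2β = 185.2105°
wrap2 = π + 2β = 174.7895°
tangent length = C·cosβ = 87.9090
L = r1·wrap1 + r2·wrap2 + 2·C·cosβ = 10·3.2325 + 6·3.0507 + 2·87.9090 = 226.4473

L=226.447 wrap1=185.21_deg wrap2=174.79_deg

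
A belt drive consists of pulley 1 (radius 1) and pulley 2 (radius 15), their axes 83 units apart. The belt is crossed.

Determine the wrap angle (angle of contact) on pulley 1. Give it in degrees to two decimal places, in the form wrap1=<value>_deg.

wrap1=202.23_deg

crossed belt: β = asin((r1+r2)/C) = asin(16/83) = 11.1145°
wrap1 = wrap2 = π + 2β = 202.2291°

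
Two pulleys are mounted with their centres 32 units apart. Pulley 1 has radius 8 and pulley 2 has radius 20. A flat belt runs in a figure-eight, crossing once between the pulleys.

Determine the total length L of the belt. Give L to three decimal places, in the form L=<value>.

L=178.613

crossed belt: β = asin((r1+r2)/C) = asin(28/32) = 61.0450°
wrap1 = wrap2 = π + 2β = 302.0900°
tangent length = C·cosβ = 15.4919
L = (r1+r2)·wrap + 2·C·cosβ = 28·5.2725 + 2·15.4919 = 178.6129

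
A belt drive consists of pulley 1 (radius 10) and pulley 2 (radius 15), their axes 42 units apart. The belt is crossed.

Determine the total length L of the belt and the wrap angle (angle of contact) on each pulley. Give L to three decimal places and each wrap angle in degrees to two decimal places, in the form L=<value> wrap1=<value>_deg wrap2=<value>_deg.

L=177.916 wrap1=253.06_deg wrap2=253.06_deg

crossed belt: β = asin((r1+r2)/C) = asin(25/42) = 36.5296°
wrap1 = wrap2 = π + 2β = 253.0592°
tangent length = C·cosβ = 33.7491
L = (r1+r2)·wrap + 2·C·cosβ = 25·4.4167 + 2·33.7491 = 177.9161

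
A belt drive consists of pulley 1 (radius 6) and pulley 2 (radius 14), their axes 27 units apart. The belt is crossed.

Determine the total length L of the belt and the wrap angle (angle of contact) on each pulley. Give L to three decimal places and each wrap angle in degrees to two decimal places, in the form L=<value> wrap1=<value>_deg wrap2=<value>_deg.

L=132.475 wrap1=275.59_deg wrap2=275.59_deg

crossed belt: β = asin((r1+r2)/C) = asin(20/27) = 47.7946°
wrap1 = wrap2 = π + 2β = 275.5891°
tangent length = C·cosβ = 18.1384
L = (r1+r2)·wrap + 2·C·cosβ = 20·4.8099 + 2·18.1384 = 132.4755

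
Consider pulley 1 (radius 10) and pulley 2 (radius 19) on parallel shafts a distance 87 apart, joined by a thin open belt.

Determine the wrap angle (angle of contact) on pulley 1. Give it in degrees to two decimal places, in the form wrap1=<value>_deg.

wrap1=168.12_deg

open belt: β = asin((r2−r1)/C) = asin(9/87) = 5.9378°
wrap1 = π − 2β = 168.1245°
wrap2 = π + 2β = 191.8755°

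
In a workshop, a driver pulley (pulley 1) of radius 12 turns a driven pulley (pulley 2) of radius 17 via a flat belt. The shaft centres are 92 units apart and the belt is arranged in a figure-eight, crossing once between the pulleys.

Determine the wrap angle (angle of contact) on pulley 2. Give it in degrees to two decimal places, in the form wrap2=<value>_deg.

wrap2=216.75_deg

crossed belt: β = asin((r1+r2)/C) = asin(29/92) = 18.3739°
wrap1 = wrap2 = π + 2β = 216.7479°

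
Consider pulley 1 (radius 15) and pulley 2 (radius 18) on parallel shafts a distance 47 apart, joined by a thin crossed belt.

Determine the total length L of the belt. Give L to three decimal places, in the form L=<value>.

L=221.979

crossed belt: β = asin((r1+r2)/C) = asin(33/47) = 44.5980°
wrap1 = wrap2 = π + 2β = 269.1959°
tangent length = C·cosβ = 33.4664
L = (r1+r2)·wrap + 2·C·cosβ = 33·4.6984 + 2·33.4664 = 221.9785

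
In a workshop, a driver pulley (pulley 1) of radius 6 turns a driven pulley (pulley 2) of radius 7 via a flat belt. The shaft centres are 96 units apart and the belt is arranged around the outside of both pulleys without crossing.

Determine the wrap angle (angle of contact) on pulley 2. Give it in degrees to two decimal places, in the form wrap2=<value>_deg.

wrap2=181.19_deg

open belt: β = asin((r2−r1)/C) = asin(1/96) = 0.5968°
wrap1 = π − 2β = 178.8063°
wrap2 = π + 2β = 181.1937°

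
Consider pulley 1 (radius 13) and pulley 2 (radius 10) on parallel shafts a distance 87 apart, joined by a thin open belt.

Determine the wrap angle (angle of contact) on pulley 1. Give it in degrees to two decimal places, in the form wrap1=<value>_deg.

wrap1=183.95_deg

open belt: β = asin((r2−r1)/C) = asin(-3/87) = -1.9761°
wrap1 = π − 2β = 183.9522°
wrap2 = π + 2β = 176.0478°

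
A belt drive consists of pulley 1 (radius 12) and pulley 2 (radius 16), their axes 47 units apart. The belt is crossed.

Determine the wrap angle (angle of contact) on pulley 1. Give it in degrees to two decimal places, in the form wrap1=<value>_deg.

wrap1=253.13_deg

crossed belt: β = asin((r1+r2)/C) = asin(28/47) = 36.5657°
wrap1 = wrap2 = π + 2β = 253.1315°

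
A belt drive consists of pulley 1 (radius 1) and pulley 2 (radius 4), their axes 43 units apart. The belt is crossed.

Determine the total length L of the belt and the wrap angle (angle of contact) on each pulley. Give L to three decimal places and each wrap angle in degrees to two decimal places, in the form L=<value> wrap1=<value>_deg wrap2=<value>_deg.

L=102.290 wrap1=193.35_deg wrap2=193.35_deg

crossed belt: β = asin((r1+r2)/C) = asin(5/43) = 6.6774°
wrap1 = wrap2 = π + 2β = 193.3548°
tangent length = C·cosβ = 42.7083
L = (r1+r2)·wrap + 2·C·cosβ = 5·3.3747 + 2·42.7083 = 102.2900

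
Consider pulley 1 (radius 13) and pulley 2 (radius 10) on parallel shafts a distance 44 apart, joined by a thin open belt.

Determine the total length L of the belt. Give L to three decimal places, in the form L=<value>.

L=160.461

open belt: β = asin((r2−r1)/C) = asin(-3/44) = -3.9096°
wrap1 = π − 2β = 187.8191°
wrap2 = π + 2β = 172.1809°
tangent length = C·cosβ = 43.8976
L = r1·wrap1 + r2·wrap2 + 2·C·cosβ = 13·3.2781 + 10·3.0051 + 2·43.8976 = 160.4613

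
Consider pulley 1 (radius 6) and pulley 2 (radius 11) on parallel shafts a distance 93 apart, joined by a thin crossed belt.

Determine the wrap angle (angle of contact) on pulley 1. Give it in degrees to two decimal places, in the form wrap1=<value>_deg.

crossed belt: β = asin((r1+r2)/C) = asin(17/93) = 10.5326°
wrap1 = wrap2 = π + 2β = 201.0653°

wrap1=201.07_deg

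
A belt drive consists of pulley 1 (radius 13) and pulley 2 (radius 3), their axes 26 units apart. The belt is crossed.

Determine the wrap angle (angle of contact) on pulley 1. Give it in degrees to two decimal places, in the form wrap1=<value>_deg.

wrap1=255.96_deg

crossed belt: β = asin((r1+r2)/C) = asin(16/26) = 37.9799°
wrap1 = wrap2 = π + 2β = 255.9597°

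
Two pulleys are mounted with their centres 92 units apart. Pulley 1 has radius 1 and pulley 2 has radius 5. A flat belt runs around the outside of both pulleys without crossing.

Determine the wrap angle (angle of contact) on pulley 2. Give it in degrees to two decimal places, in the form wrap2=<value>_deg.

wrap2=184.98_deg

open belt: β = asin((r2−r1)/C) = asin(4/92) = 2.4919°
wrap1 = π − 2β = 175.0162°
wrap2 = π + 2β = 184.9838°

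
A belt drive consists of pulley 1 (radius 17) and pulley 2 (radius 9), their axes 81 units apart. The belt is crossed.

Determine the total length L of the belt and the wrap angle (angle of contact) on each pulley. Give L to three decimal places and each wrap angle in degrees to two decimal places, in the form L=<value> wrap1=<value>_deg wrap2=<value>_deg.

crossed belt: β = asin((r1+r2)/C) = asin(26/81) = 18.7227°
wrap1 = wrap2 = π + 2β = 217.4453°
tangent length = C·cosβ = 76.7138
L = (r1+r2)·wrap + 2·C·cosβ = 26·3.7951 + 2·76.7138 = 252.1011

L=252.101 wrap1=217.45_deg wrap2=217.45_deg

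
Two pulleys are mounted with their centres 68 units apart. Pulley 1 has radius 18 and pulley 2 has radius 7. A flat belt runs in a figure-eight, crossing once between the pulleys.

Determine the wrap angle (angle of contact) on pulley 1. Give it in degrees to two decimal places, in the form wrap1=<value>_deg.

wrap1=223.14_deg

crossed belt: β = asin((r1+r2)/C) = asin(25/68) = 21.5706°
wrap1 = wrap2 = π + 2β = 223.1412°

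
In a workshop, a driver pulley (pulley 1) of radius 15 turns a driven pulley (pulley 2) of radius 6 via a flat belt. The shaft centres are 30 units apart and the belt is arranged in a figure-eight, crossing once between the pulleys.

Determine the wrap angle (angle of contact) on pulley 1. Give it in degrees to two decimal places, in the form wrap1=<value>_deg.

crossed belt: β = asin((r1+r2)/C) = asin(21/30) = 44.4270°
wrap1 = wrap2 = π + 2β = 268.8540°

wrap1=268.85_deg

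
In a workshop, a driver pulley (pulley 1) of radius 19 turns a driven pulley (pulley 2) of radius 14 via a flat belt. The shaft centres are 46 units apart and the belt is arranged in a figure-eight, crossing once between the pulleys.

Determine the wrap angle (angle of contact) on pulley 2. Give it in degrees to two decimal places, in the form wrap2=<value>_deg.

crossed belt: β = asin((r1+r2)/C) = asin(33/46) = 45.8395°
wrap1 = wrap2 = π + 2β = 271.6790°

wrap2=271.68_deg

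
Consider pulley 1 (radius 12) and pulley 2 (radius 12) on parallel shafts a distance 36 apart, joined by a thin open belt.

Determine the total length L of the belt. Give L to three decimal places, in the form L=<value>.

L=147.398

open belt: β = asin((r2−r1)/C) = asin(0/36) = 0.0000°
wrap1 = π − 2β = 180.0000°
wrap2 = π + 2β = 180.0000°
tangent length = C·cosβ = 36.0000
L = r1·wrap1 + r2·wrap2 + 2·C·cosβ = 12·3.1416 + 12·3.1416 + 2·36.0000 = 147.3982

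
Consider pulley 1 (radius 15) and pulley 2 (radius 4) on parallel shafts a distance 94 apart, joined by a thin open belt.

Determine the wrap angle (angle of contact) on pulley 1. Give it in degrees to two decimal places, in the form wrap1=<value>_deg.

wrap1=193.44_deg

open belt: β = asin((r2−r1)/C) = asin(-11/94) = -6.7202°
wrap1 = π − 2β = 193.4404°
wrap2 = π + 2β = 166.5596°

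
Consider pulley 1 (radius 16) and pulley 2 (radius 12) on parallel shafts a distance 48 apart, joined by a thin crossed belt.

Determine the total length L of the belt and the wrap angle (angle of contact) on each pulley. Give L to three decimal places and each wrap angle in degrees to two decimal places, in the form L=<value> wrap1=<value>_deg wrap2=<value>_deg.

L=200.817 wrap1=251.37_deg wrap2=251.37_deg

crossed belt: β = asin((r1+r2)/C) = asin(28/48) = 35.6853°
wrap1 = wrap2 = π + 2β = 251.3707°
tangent length = C·cosβ = 38.9872
L = (r1+r2)·wrap + 2·C·cosβ = 28·4.3872 + 2·38.9872 = 200.8172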